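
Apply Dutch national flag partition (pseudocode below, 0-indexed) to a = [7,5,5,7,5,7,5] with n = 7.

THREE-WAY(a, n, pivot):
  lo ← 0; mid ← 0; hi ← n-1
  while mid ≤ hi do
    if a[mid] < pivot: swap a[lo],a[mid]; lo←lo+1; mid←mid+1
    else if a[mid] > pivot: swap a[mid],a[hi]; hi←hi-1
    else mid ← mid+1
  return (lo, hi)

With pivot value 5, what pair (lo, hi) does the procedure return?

(0, 3)

pivot = 5; lo=0, mid=0, hi=6
a[mid]=7>5: swap a[0],a[6]; hi=5 → [5,5,5,7,5,7,7]
a[mid]=5=5: mid=1
a[mid]=5=5: mid=2
a[mid]=5=5: mid=3
a[mid]=7>5: swap a[3],a[5]; hi=4 → [5,5,5,7,5,7,7]
a[mid]=7>5: swap a[3],a[4]; hi=3 → [5,5,5,5,7,7,7]
a[mid]=5=5: mid=4
end: lo=0, hi=3; a = [5,5,5,5,7,7,7]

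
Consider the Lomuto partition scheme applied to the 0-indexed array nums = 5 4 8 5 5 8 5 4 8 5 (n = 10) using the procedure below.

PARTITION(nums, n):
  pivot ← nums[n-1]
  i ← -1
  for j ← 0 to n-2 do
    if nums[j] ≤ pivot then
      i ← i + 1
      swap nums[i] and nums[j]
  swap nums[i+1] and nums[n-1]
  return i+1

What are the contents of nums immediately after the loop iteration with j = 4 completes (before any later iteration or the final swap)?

pivot=5, i=-1
j=0: 5≤5, i=0, swap(0,0) ⇒ 5 4 8 5 5 8 5 4 8 5
j=1: 4≤5, i=1, swap(1,1) ⇒ 5 4 8 5 5 8 5 4 8 5
j=2: 8>5, skip
j=3: 5≤5, i=2, swap(2,3) ⇒ 5 4 5 8 5 8 5 4 8 5
j=4: 5≤5, i=3, swap(3,4) ⇒ 5 4 5 5 8 8 5 4 8 5
(after j=4) nums = 5 4 5 5 8 8 5 4 8 5

5 4 5 5 8 8 5 4 8 5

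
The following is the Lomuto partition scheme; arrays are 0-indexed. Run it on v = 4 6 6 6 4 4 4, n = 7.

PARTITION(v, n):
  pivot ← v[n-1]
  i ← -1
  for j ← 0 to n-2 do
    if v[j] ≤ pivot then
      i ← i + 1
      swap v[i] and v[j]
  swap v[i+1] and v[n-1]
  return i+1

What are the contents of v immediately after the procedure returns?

4 4 4 4 6 6 6

pivot=4, i=-1
j=0: 4≤4, i=0, swap(0,0) ⇒ 4 6 6 6 4 4 4
j=1: 6>4, skip
j=2: 6>4, skip
j=3: 6>4, skip
j=4: 4≤4, i=1, swap(1,4) ⇒ 4 4 6 6 6 4 4
j=5: 4≤4, i=2, swap(2,5) ⇒ 4 4 4 6 6 6 4
swap(3,6) ⇒ 4 4 4 4 6 6 6; return 3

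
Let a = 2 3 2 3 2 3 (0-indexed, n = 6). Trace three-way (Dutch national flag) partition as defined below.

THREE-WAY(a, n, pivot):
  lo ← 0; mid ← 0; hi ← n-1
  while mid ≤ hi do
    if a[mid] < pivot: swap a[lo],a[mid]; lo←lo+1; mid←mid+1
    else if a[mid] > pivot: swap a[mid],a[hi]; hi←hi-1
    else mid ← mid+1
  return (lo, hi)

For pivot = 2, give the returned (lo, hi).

pivot = 2; lo=0, mid=0, hi=5
a[mid]=2=2: mid=1
a[mid]=3>2: swap a[1],a[5]; hi=4 → 2 3 2 3 2 3
a[mid]=3>2: swap a[1],a[4]; hi=3 → 2 2 2 3 3 3
a[mid]=2=2: mid=2
a[mid]=2=2: mid=3
a[mid]=3>2: swap a[3],a[3]; hi=2 → 2 2 2 3 3 3
end: lo=0, hi=2; a = 2 2 2 3 3 3

(0, 2)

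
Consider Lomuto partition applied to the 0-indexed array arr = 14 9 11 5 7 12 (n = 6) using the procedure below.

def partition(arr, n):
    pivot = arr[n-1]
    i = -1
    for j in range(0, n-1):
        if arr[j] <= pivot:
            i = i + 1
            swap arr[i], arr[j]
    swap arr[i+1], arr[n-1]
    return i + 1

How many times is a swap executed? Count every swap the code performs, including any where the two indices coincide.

5

pivot=12, i=-1
j=0: 14>12, skip
j=1: 9≤12, i=0, swap(0,1) ⇒ 9 14 11 5 7 12
j=2: 11≤12, i=1, swap(1,2) ⇒ 9 11 14 5 7 12
j=3: 5≤12, i=2, swap(2,3) ⇒ 9 11 5 14 7 12
j=4: 7≤12, i=3, swap(3,4) ⇒ 9 11 5 7 14 12
swap(4,5) ⇒ 9 11 5 7 12 14; return 4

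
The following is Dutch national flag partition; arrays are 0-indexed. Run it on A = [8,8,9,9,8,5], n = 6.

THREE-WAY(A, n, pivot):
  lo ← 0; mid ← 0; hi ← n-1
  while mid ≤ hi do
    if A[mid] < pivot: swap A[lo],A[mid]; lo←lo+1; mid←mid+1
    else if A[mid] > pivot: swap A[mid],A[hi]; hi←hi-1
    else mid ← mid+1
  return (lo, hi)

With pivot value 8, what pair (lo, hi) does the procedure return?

(1, 3)

lo=0 mid=0 hi=5
8=8: mid=1
8=8: mid=2
9>8: swap(2,5), hi=4 ⇒ [8,8,5,9,8,9]
5<8: swap(0,2), lo=1 mid=3 ⇒ [5,8,8,9,8,9]
9>8: swap(3,4), hi=3 ⇒ [5,8,8,8,9,9]
8=8: mid=4
done. lo=1 hi=3; A=[5,8,8,8,9,9]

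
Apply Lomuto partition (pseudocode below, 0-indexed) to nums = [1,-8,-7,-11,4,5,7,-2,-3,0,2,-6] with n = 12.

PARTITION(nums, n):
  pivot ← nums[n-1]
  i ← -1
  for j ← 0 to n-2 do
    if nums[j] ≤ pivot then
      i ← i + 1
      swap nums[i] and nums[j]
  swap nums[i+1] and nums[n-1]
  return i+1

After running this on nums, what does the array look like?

pivot=-6, i=-1
j=0: 1>-6, skip
j=1: -8≤-6, i=0, swap(0,1) ⇒ [-8,1,-7,-11,4,5,7,-2,-3,0,2,-6]
j=2: -7≤-6, i=1, swap(1,2) ⇒ [-8,-7,1,-11,4,5,7,-2,-3,0,2,-6]
j=3: -11≤-6, i=2, swap(2,3) ⇒ [-8,-7,-11,1,4,5,7,-2,-3,0,2,-6]
j=4: 4>-6, skip
j=5: 5>-6, skip
j=6: 7>-6, skip
j=7: -2>-6, skip
j=8: -3>-6, skip
j=9: 0>-6, skip
j=10: 2>-6, skip
swap(3,11) ⇒ [-8,-7,-11,-6,4,5,7,-2,-3,0,2,1]; return 3

[-8,-7,-11,-6,4,5,7,-2,-3,0,2,1]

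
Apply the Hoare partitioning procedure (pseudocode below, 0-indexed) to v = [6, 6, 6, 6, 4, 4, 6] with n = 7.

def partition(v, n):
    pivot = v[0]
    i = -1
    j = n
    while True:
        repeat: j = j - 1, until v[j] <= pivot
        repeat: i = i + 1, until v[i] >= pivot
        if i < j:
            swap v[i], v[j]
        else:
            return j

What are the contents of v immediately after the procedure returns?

[6, 4, 4, 6, 6, 6, 6]

pivot=6
j stops at 6 (6), i stops at 0 (6); swap ⇒ [6, 6, 6, 6, 4, 4, 6]
j stops at 5 (4), i stops at 1 (6); swap ⇒ [6, 4, 6, 6, 4, 6, 6]
j stops at 4 (4), i stops at 2 (6); swap ⇒ [6, 4, 4, 6, 6, 6, 6]
j stops at 3, i stops at 3; i≥j ⇒ return 3. v=[6, 4, 4, 6, 6, 6, 6]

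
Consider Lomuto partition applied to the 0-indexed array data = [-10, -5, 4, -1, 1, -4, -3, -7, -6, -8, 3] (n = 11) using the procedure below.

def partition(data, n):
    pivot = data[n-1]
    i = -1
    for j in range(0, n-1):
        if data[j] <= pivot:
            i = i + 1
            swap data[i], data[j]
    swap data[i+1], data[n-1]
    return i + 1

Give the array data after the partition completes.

[-10, -5, -1, 1, -4, -3, -7, -6, -8, 3, 4]

pivot = data[10] = 3; i = -1
j=0: data[0]=-10 ≤ 3 → i=0, swap data[0],data[0] (no change) → [-10, -5, 4, -1, 1, -4, -3, -7, -6, -8, 3]
j=1: data[1]=-5 ≤ 3 → i=1, swap data[1],data[1] (no change) → [-10, -5, 4, -1, 1, -4, -3, -7, -6, -8, 3]
j=2: data[2]=4 > 3 → no swap
j=3: data[3]=-1 ≤ 3 → i=2, swap data[2],data[3] → [-10, -5, -1, 4, 1, -4, -3, -7, -6, -8, 3]
j=4: data[4]=1 ≤ 3 → i=3, swap data[3],data[4] → [-10, -5, -1, 1, 4, -4, -3, -7, -6, -8, 3]
j=5: data[5]=-4 ≤ 3 → i=4, swap data[4],data[5] → [-10, -5, -1, 1, -4, 4, -3, -7, -6, -8, 3]
j=6: data[6]=-3 ≤ 3 → i=5, swap data[5],data[6] → [-10, -5, -1, 1, -4, -3, 4, -7, -6, -8, 3]
j=7: data[7]=-7 ≤ 3 → i=6, swap data[6],data[7] → [-10, -5, -1, 1, -4, -3, -7, 4, -6, -8, 3]
j=8: data[8]=-6 ≤ 3 → i=7, swap data[7],data[8] → [-10, -5, -1, 1, -4, -3, -7, -6, 4, -8, 3]
j=9: data[9]=-8 ≤ 3 → i=8, swap data[8],data[9] → [-10, -5, -1, 1, -4, -3, -7, -6, -8, 4, 3]
final swap data[9],data[10] → [-10, -5, -1, 1, -4, -3, -7, -6, -8, 3, 4]; return 9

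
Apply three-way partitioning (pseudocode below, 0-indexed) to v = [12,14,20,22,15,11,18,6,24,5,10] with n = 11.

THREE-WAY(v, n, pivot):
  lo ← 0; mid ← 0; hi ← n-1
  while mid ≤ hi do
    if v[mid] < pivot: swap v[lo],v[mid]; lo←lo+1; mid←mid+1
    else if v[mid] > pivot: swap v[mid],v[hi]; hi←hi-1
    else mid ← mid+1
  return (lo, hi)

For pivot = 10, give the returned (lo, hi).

(2, 2)

lo=0 mid=0 hi=10
12>10: swap(0,10), hi=9 ⇒ [10,14,20,22,15,11,18,6,24,5,12]
10=10: mid=1
14>10: swap(1,9), hi=8 ⇒ [10,5,20,22,15,11,18,6,24,14,12]
5<10: swap(0,1), lo=1 mid=2 ⇒ [5,10,20,22,15,11,18,6,24,14,12]
20>10: swap(2,8), hi=7 ⇒ [5,10,24,22,15,11,18,6,20,14,12]
24>10: swap(2,7), hi=6 ⇒ [5,10,6,22,15,11,18,24,20,14,12]
6<10: swap(1,2), lo=2 mid=3 ⇒ [5,6,10,22,15,11,18,24,20,14,12]
22>10: swap(3,6), hi=5 ⇒ [5,6,10,18,15,11,22,24,20,14,12]
18>10: swap(3,5), hi=4 ⇒ [5,6,10,11,15,18,22,24,20,14,12]
11>10: swap(3,4), hi=3 ⇒ [5,6,10,15,11,18,22,24,20,14,12]
15>10: swap(3,3), hi=2 ⇒ [5,6,10,15,11,18,22,24,20,14,12]
done. lo=2 hi=2; v=[5,6,10,15,11,18,22,24,20,14,12]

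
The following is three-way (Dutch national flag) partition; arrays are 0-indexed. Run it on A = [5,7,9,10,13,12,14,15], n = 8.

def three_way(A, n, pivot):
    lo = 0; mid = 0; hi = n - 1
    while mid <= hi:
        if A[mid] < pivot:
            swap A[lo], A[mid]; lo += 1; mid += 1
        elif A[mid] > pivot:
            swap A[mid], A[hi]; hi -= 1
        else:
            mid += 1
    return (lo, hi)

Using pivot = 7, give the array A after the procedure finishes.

lo=0 mid=0 hi=7
5<7: swap(0,0), lo=1 mid=1 ⇒ [5,7,9,10,13,12,14,15]
7=7: mid=2
9>7: swap(2,7), hi=6 ⇒ [5,7,15,10,13,12,14,9]
15>7: swap(2,6), hi=5 ⇒ [5,7,14,10,13,12,15,9]
14>7: swap(2,5), hi=4 ⇒ [5,7,12,10,13,14,15,9]
12>7: swap(2,4), hi=3 ⇒ [5,7,13,10,12,14,15,9]
13>7: swap(2,3), hi=2 ⇒ [5,7,10,13,12,14,15,9]
10>7: swap(2,2), hi=1 ⇒ [5,7,10,13,12,14,15,9]
done. lo=1 hi=1; A=[5,7,10,13,12,14,15,9]

[5,7,10,13,12,14,15,9]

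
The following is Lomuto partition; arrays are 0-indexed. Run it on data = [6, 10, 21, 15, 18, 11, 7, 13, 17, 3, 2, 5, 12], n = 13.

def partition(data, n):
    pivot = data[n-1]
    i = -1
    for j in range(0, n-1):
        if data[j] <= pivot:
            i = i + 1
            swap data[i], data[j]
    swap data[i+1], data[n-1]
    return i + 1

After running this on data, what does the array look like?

[6, 10, 11, 7, 3, 2, 5, 12, 17, 18, 21, 15, 13]

pivot = data[12] = 12; i = -1
j=0: data[0]=6 ≤ 12 → i=0, swap data[0],data[0] (no change) → [6, 10, 21, 15, 18, 11, 7, 13, 17, 3, 2, 5, 12]
j=1: data[1]=10 ≤ 12 → i=1, swap data[1],data[1] (no change) → [6, 10, 21, 15, 18, 11, 7, 13, 17, 3, 2, 5, 12]
j=2: data[2]=21 > 12 → no swap
j=3: data[3]=15 > 12 → no swap
j=4: data[4]=18 > 12 → no swap
j=5: data[5]=11 ≤ 12 → i=2, swap data[2],data[5] → [6, 10, 11, 15, 18, 21, 7, 13, 17, 3, 2, 5, 12]
j=6: data[6]=7 ≤ 12 → i=3, swap data[3],data[6] → [6, 10, 11, 7, 18, 21, 15, 13, 17, 3, 2, 5, 12]
j=7: data[7]=13 > 12 → no swap
j=8: data[8]=17 > 12 → no swap
j=9: data[9]=3 ≤ 12 → i=4, swap data[4],data[9] → [6, 10, 11, 7, 3, 21, 15, 13, 17, 18, 2, 5, 12]
j=10: data[10]=2 ≤ 12 → i=5, swap data[5],data[10] → [6, 10, 11, 7, 3, 2, 15, 13, 17, 18, 21, 5, 12]
j=11: data[11]=5 ≤ 12 → i=6, swap data[6],data[11] → [6, 10, 11, 7, 3, 2, 5, 13, 17, 18, 21, 15, 12]
final swap data[7],data[12] → [6, 10, 11, 7, 3, 2, 5, 12, 17, 18, 21, 15, 13]; return 7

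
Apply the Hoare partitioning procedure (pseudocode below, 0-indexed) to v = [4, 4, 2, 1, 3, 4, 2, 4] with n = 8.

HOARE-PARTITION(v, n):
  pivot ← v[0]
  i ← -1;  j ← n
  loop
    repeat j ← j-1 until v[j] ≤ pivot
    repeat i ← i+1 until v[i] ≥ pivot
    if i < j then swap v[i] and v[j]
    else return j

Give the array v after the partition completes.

[4, 2, 2, 1, 3, 4, 4, 4]

pivot = v[0] = 4; i = -1, j = 8
j→7 (v[7]=4≤4), i→0 (v[0]=4≥4); i<j, swap → [4, 4, 2, 1, 3, 4, 2, 4]
j→6 (v[6]=2≤4), i→1 (v[1]=4≥4); i<j, swap → [4, 2, 2, 1, 3, 4, 4, 4]
j→5, i→5; i≥j, return j=5. v = [4, 2, 2, 1, 3, 4, 4, 4]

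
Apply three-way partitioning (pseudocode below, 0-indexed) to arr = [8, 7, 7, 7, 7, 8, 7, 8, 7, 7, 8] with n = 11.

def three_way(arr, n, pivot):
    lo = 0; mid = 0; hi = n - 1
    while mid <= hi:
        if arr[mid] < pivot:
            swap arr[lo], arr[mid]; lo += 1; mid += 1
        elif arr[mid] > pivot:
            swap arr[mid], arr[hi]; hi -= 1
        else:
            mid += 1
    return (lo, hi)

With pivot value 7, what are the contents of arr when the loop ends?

[7, 7, 7, 7, 7, 7, 7, 8, 8, 8, 8]

pivot = 7; lo=0, mid=0, hi=10
arr[mid]=8>7: swap arr[0],arr[10]; hi=9 → [8, 7, 7, 7, 7, 8, 7, 8, 7, 7, 8]
arr[mid]=8>7: swap arr[0],arr[9]; hi=8 → [7, 7, 7, 7, 7, 8, 7, 8, 7, 8, 8]
arr[mid]=7=7: mid=1
arr[mid]=7=7: mid=2
arr[mid]=7=7: mid=3
arr[mid]=7=7: mid=4
arr[mid]=7=7: mid=5
arr[mid]=8>7: swap arr[5],arr[8]; hi=7 → [7, 7, 7, 7, 7, 7, 7, 8, 8, 8, 8]
arr[mid]=7=7: mid=6
arr[mid]=7=7: mid=7
arr[mid]=8>7: swap arr[7],arr[7]; hi=6 → [7, 7, 7, 7, 7, 7, 7, 8, 8, 8, 8]
end: lo=0, hi=6; arr = [7, 7, 7, 7, 7, 7, 7, 8, 8, 8, 8]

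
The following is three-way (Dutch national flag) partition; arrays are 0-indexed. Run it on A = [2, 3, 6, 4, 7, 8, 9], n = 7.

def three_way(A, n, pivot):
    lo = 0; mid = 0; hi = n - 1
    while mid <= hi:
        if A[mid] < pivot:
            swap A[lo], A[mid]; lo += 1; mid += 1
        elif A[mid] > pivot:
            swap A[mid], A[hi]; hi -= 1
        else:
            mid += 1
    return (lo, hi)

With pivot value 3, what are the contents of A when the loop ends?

pivot = 3; lo=0, mid=0, hi=6
A[mid]=2<3: swap A[0],A[0]; lo=1,mid=1 → [2, 3, 6, 4, 7, 8, 9]
A[mid]=3=3: mid=2
A[mid]=6>3: swap A[2],A[6]; hi=5 → [2, 3, 9, 4, 7, 8, 6]
A[mid]=9>3: swap A[2],A[5]; hi=4 → [2, 3, 8, 4, 7, 9, 6]
A[mid]=8>3: swap A[2],A[4]; hi=3 → [2, 3, 7, 4, 8, 9, 6]
A[mid]=7>3: swap A[2],A[3]; hi=2 → [2, 3, 4, 7, 8, 9, 6]
A[mid]=4>3: swap A[2],A[2]; hi=1 → [2, 3, 4, 7, 8, 9, 6]
end: lo=1, hi=1; A = [2, 3, 4, 7, 8, 9, 6]

[2, 3, 4, 7, 8, 9, 6]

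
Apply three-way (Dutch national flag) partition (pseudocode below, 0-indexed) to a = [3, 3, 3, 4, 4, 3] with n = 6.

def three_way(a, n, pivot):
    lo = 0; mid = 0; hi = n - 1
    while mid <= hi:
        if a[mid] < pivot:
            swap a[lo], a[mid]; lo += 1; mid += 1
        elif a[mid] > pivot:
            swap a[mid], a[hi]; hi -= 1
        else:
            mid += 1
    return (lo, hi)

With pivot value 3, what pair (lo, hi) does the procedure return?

pivot = 3; lo=0, mid=0, hi=5
a[mid]=3=3: mid=1
a[mid]=3=3: mid=2
a[mid]=3=3: mid=3
a[mid]=4>3: swap a[3],a[5]; hi=4 → [3, 3, 3, 3, 4, 4]
a[mid]=3=3: mid=4
a[mid]=4>3: swap a[4],a[4]; hi=3 → [3, 3, 3, 3, 4, 4]
end: lo=0, hi=3; a = [3, 3, 3, 3, 4, 4]

(0, 3)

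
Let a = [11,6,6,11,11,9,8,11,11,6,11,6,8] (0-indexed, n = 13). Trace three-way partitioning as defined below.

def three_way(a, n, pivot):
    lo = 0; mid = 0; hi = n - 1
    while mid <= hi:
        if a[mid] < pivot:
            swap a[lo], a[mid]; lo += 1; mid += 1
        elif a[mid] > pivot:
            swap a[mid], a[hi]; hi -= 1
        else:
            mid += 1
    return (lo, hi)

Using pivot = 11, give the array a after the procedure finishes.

lo=0 mid=0 hi=12
11=11: mid=1
6<11: swap(0,1), lo=1 mid=2 ⇒ [6,11,6,11,11,9,8,11,11,6,11,6,8]
6<11: swap(1,2), lo=2 mid=3 ⇒ [6,6,11,11,11,9,8,11,11,6,11,6,8]
11=11: mid=4
11=11: mid=5
9<11: swap(2,5), lo=3 mid=6 ⇒ [6,6,9,11,11,11,8,11,11,6,11,6,8]
8<11: swap(3,6), lo=4 mid=7 ⇒ [6,6,9,8,11,11,11,11,11,6,11,6,8]
11=11: mid=8
11=11: mid=9
6<11: swap(4,9), lo=5 mid=10 ⇒ [6,6,9,8,6,11,11,11,11,11,11,6,8]
11=11: mid=11
6<11: swap(5,11), lo=6 mid=12 ⇒ [6,6,9,8,6,6,11,11,11,11,11,11,8]
8<11: swap(6,12), lo=7 mid=13 ⇒ [6,6,9,8,6,6,8,11,11,11,11,11,11]
done. lo=7 hi=12; a=[6,6,9,8,6,6,8,11,11,11,11,11,11]

[6,6,9,8,6,6,8,11,11,11,11,11,11]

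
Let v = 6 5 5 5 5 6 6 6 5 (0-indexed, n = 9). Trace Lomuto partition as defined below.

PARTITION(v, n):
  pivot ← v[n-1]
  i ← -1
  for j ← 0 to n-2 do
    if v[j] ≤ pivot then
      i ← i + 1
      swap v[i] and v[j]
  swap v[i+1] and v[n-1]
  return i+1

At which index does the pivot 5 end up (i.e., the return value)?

pivot=5, i=-1
j=0: 6>5, skip
j=1: 5≤5, i=0, swap(0,1) ⇒ 5 6 5 5 5 6 6 6 5
j=2: 5≤5, i=1, swap(1,2) ⇒ 5 5 6 5 5 6 6 6 5
j=3: 5≤5, i=2, swap(2,3) ⇒ 5 5 5 6 5 6 6 6 5
j=4: 5≤5, i=3, swap(3,4) ⇒ 5 5 5 5 6 6 6 6 5
j=5: 6>5, skip
j=6: 6>5, skip
j=7: 6>5, skip
swap(4,8) ⇒ 5 5 5 5 5 6 6 6 6; return 4

4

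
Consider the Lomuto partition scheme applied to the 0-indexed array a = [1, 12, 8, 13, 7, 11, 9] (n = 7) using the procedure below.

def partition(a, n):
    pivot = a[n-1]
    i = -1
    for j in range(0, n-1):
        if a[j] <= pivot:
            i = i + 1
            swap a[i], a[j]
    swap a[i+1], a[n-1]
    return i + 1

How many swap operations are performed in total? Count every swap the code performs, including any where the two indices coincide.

4

pivot=9, i=-1
j=0: 1≤9, i=0, swap(0,0) ⇒ [1, 12, 8, 13, 7, 11, 9]
j=1: 12>9, skip
j=2: 8≤9, i=1, swap(1,2) ⇒ [1, 8, 12, 13, 7, 11, 9]
j=3: 13>9, skip
j=4: 7≤9, i=2, swap(2,4) ⇒ [1, 8, 7, 13, 12, 11, 9]
j=5: 11>9, skip
swap(3,6) ⇒ [1, 8, 7, 9, 12, 11, 13]; return 3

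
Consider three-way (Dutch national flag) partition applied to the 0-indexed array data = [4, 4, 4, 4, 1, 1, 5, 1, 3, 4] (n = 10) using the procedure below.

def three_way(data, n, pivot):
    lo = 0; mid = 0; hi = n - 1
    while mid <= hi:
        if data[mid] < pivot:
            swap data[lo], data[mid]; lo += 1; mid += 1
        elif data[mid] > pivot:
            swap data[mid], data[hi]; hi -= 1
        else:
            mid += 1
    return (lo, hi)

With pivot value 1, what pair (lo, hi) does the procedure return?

(0, 2)

pivot = 1; lo=0, mid=0, hi=9
data[mid]=4>1: swap data[0],data[9]; hi=8 → [4, 4, 4, 4, 1, 1, 5, 1, 3, 4]
data[mid]=4>1: swap data[0],data[8]; hi=7 → [3, 4, 4, 4, 1, 1, 5, 1, 4, 4]
data[mid]=3>1: swap data[0],data[7]; hi=6 → [1, 4, 4, 4, 1, 1, 5, 3, 4, 4]
data[mid]=1=1: mid=1
data[mid]=4>1: swap data[1],data[6]; hi=5 → [1, 5, 4, 4, 1, 1, 4, 3, 4, 4]
data[mid]=5>1: swap data[1],data[5]; hi=4 → [1, 1, 4, 4, 1, 5, 4, 3, 4, 4]
data[mid]=1=1: mid=2
data[mid]=4>1: swap data[2],data[4]; hi=3 → [1, 1, 1, 4, 4, 5, 4, 3, 4, 4]
data[mid]=1=1: mid=3
data[mid]=4>1: swap data[3],data[3]; hi=2 → [1, 1, 1, 4, 4, 5, 4, 3, 4, 4]
end: lo=0, hi=2; data = [1, 1, 1, 4, 4, 5, 4, 3, 4, 4]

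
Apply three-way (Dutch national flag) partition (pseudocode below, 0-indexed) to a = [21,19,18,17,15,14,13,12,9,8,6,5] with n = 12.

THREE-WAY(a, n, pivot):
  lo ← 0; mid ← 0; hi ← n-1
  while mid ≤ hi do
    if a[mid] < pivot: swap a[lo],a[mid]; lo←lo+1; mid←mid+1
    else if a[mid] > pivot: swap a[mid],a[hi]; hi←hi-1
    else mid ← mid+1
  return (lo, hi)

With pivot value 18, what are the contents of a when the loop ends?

pivot = 18; lo=0, mid=0, hi=11
a[mid]=21>18: swap a[0],a[11]; hi=10 → [5,19,18,17,15,14,13,12,9,8,6,21]
a[mid]=5<18: swap a[0],a[0]; lo=1,mid=1 → [5,19,18,17,15,14,13,12,9,8,6,21]
a[mid]=19>18: swap a[1],a[10]; hi=9 → [5,6,18,17,15,14,13,12,9,8,19,21]
a[mid]=6<18: swap a[1],a[1]; lo=2,mid=2 → [5,6,18,17,15,14,13,12,9,8,19,21]
a[mid]=18=18: mid=3
a[mid]=17<18: swap a[2],a[3]; lo=3,mid=4 → [5,6,17,18,15,14,13,12,9,8,19,21]
a[mid]=15<18: swap a[3],a[4]; lo=4,mid=5 → [5,6,17,15,18,14,13,12,9,8,19,21]
a[mid]=14<18: swap a[4],a[5]; lo=5,mid=6 → [5,6,17,15,14,18,13,12,9,8,19,21]
a[mid]=13<18: swap a[5],a[6]; lo=6,mid=7 → [5,6,17,15,14,13,18,12,9,8,19,21]
a[mid]=12<18: swap a[6],a[7]; lo=7,mid=8 → [5,6,17,15,14,13,12,18,9,8,19,21]
a[mid]=9<18: swap a[7],a[8]; lo=8,mid=9 → [5,6,17,15,14,13,12,9,18,8,19,21]
a[mid]=8<18: swap a[8],a[9]; lo=9,mid=10 → [5,6,17,15,14,13,12,9,8,18,19,21]
end: lo=9, hi=9; a = [5,6,17,15,14,13,12,9,8,18,19,21]

[5,6,17,15,14,13,12,9,8,18,19,21]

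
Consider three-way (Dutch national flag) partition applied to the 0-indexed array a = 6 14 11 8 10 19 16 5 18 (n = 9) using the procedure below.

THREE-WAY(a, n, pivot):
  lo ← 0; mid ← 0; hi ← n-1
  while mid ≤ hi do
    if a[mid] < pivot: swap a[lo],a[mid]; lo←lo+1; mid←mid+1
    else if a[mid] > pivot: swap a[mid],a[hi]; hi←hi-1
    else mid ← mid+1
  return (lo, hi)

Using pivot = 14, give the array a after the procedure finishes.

6 11 8 10 5 14 16 18 19

pivot = 14; lo=0, mid=0, hi=8
a[mid]=6<14: swap a[0],a[0]; lo=1,mid=1 → 6 14 11 8 10 19 16 5 18
a[mid]=14=14: mid=2
a[mid]=11<14: swap a[1],a[2]; lo=2,mid=3 → 6 11 14 8 10 19 16 5 18
a[mid]=8<14: swap a[2],a[3]; lo=3,mid=4 → 6 11 8 14 10 19 16 5 18
a[mid]=10<14: swap a[3],a[4]; lo=4,mid=5 → 6 11 8 10 14 19 16 5 18
a[mid]=19>14: swap a[5],a[8]; hi=7 → 6 11 8 10 14 18 16 5 19
a[mid]=18>14: swap a[5],a[7]; hi=6 → 6 11 8 10 14 5 16 18 19
a[mid]=5<14: swap a[4],a[5]; lo=5,mid=6 → 6 11 8 10 5 14 16 18 19
a[mid]=16>14: swap a[6],a[6]; hi=5 → 6 11 8 10 5 14 16 18 19
end: lo=5, hi=5; a = 6 11 8 10 5 14 16 18 19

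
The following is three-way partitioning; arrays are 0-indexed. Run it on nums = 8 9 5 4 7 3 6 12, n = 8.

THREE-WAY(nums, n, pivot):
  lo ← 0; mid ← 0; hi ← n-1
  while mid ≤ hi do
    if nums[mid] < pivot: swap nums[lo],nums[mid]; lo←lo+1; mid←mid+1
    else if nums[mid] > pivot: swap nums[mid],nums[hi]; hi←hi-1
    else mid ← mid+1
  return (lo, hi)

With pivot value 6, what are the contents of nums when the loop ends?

pivot = 6; lo=0, mid=0, hi=7
nums[mid]=8>6: swap nums[0],nums[7]; hi=6 → 12 9 5 4 7 3 6 8
nums[mid]=12>6: swap nums[0],nums[6]; hi=5 → 6 9 5 4 7 3 12 8
nums[mid]=6=6: mid=1
nums[mid]=9>6: swap nums[1],nums[5]; hi=4 → 6 3 5 4 7 9 12 8
nums[mid]=3<6: swap nums[0],nums[1]; lo=1,mid=2 → 3 6 5 4 7 9 12 8
nums[mid]=5<6: swap nums[1],nums[2]; lo=2,mid=3 → 3 5 6 4 7 9 12 8
nums[mid]=4<6: swap nums[2],nums[3]; lo=3,mid=4 → 3 5 4 6 7 9 12 8
nums[mid]=7>6: swap nums[4],nums[4]; hi=3 → 3 5 4 6 7 9 12 8
end: lo=3, hi=3; nums = 3 5 4 6 7 9 12 8

3 5 4 6 7 9 12 8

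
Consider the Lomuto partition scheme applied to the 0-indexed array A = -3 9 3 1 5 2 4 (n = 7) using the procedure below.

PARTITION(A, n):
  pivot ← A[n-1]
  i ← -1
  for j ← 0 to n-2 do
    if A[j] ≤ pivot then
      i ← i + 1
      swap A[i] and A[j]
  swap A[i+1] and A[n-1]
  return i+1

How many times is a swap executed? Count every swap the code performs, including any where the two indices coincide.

pivot = A[6] = 4; i = -1
j=0: A[0]=-3 ≤ 4 → i=0, swap A[0],A[0] (no change) → -3 9 3 1 5 2 4
j=1: A[1]=9 > 4 → no swap
j=2: A[2]=3 ≤ 4 → i=1, swap A[1],A[2] → -3 3 9 1 5 2 4
j=3: A[3]=1 ≤ 4 → i=2, swap A[2],A[3] → -3 3 1 9 5 2 4
j=4: A[4]=5 > 4 → no swap
j=5: A[5]=2 ≤ 4 → i=3, swap A[3],A[5] → -3 3 1 2 5 9 4
final swap A[4],A[6] → -3 3 1 2 4 9 5; return 4

5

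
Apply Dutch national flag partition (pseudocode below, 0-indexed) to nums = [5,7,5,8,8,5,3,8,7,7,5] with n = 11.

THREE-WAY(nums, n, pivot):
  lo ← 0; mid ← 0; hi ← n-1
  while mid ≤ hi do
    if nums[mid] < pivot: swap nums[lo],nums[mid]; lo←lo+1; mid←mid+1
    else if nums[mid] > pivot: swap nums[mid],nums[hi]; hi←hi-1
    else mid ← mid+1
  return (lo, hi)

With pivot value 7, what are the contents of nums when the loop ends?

pivot = 7; lo=0, mid=0, hi=10
nums[mid]=5<7: swap nums[0],nums[0]; lo=1,mid=1 → [5,7,5,8,8,5,3,8,7,7,5]
nums[mid]=7=7: mid=2
nums[mid]=5<7: swap nums[1],nums[2]; lo=2,mid=3 → [5,5,7,8,8,5,3,8,7,7,5]
nums[mid]=8>7: swap nums[3],nums[10]; hi=9 → [5,5,7,5,8,5,3,8,7,7,8]
nums[mid]=5<7: swap nums[2],nums[3]; lo=3,mid=4 → [5,5,5,7,8,5,3,8,7,7,8]
nums[mid]=8>7: swap nums[4],nums[9]; hi=8 → [5,5,5,7,7,5,3,8,7,8,8]
nums[mid]=7=7: mid=5
nums[mid]=5<7: swap nums[3],nums[5]; lo=4,mid=6 → [5,5,5,5,7,7,3,8,7,8,8]
nums[mid]=3<7: swap nums[4],nums[6]; lo=5,mid=7 → [5,5,5,5,3,7,7,8,7,8,8]
nums[mid]=8>7: swap nums[7],nums[8]; hi=7 → [5,5,5,5,3,7,7,7,8,8,8]
nums[mid]=7=7: mid=8
end: lo=5, hi=7; nums = [5,5,5,5,3,7,7,7,8,8,8]

[5,5,5,5,3,7,7,7,8,8,8]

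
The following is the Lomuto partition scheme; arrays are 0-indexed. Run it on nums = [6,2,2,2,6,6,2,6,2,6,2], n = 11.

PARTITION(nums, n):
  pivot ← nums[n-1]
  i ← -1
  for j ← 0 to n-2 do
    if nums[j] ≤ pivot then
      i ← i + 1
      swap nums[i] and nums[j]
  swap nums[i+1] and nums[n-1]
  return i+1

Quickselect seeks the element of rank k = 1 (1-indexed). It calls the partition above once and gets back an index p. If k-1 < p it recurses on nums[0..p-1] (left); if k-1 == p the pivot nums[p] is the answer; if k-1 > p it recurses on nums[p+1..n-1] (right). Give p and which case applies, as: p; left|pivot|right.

pivot=2, i=-1
j=0: 6>2, skip
j=1: 2≤2, i=0, swap(0,1) ⇒ [2,6,2,2,6,6,2,6,2,6,2]
j=2: 2≤2, i=1, swap(1,2) ⇒ [2,2,6,2,6,6,2,6,2,6,2]
j=3: 2≤2, i=2, swap(2,3) ⇒ [2,2,2,6,6,6,2,6,2,6,2]
j=4: 6>2, skip
j=5: 6>2, skip
j=6: 2≤2, i=3, swap(3,6) ⇒ [2,2,2,2,6,6,6,6,2,6,2]
j=7: 6>2, skip
j=8: 2≤2, i=4, swap(4,8) ⇒ [2,2,2,2,2,6,6,6,6,6,2]
j=9: 6>2, skip
swap(5,10) ⇒ [2,2,2,2,2,2,6,6,6,6,6]; return 5
p = 5; k-1 = 0 < 5 ⇒ left

5; left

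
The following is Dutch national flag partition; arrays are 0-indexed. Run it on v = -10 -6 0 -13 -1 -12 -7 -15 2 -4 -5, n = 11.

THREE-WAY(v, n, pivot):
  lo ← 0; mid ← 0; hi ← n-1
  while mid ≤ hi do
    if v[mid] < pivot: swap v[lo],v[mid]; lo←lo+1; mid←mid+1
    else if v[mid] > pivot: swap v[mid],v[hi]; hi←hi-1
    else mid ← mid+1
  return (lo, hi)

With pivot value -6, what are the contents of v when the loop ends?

-10 -15 -13 -7 -12 -6 -1 2 -4 -5 0

lo=0 mid=0 hi=10
-10<-6: swap(0,0), lo=1 mid=1 ⇒ -10 -6 0 -13 -1 -12 -7 -15 2 -4 -5
-6=-6: mid=2
0>-6: swap(2,10), hi=9 ⇒ -10 -6 -5 -13 -1 -12 -7 -15 2 -4 0
-5>-6: swap(2,9), hi=8 ⇒ -10 -6 -4 -13 -1 -12 -7 -15 2 -5 0
-4>-6: swap(2,8), hi=7 ⇒ -10 -6 2 -13 -1 -12 -7 -15 -4 -5 0
2>-6: swap(2,7), hi=6 ⇒ -10 -6 -15 -13 -1 -12 -7 2 -4 -5 0
-15<-6: swap(1,2), lo=2 mid=3 ⇒ -10 -15 -6 -13 -1 -12 -7 2 -4 -5 0
-13<-6: swap(2,3), lo=3 mid=4 ⇒ -10 -15 -13 -6 -1 -12 -7 2 -4 -5 0
-1>-6: swap(4,6), hi=5 ⇒ -10 -15 -13 -6 -7 -12 -1 2 -4 -5 0
-7<-6: swap(3,4), lo=4 mid=5 ⇒ -10 -15 -13 -7 -6 -12 -1 2 -4 -5 0
-12<-6: swap(4,5), lo=5 mid=6 ⇒ -10 -15 -13 -7 -12 -6 -1 2 -4 -5 0
done. lo=5 hi=5; v=-10 -15 -13 -7 -12 -6 -1 2 -4 -5 0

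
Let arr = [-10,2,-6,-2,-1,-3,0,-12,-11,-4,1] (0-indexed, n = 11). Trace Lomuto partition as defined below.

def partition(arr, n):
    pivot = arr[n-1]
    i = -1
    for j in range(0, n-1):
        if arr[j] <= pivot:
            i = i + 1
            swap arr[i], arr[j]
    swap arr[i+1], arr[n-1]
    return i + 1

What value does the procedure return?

pivot=1, i=-1
j=0: -10≤1, i=0, swap(0,0) ⇒ [-10,2,-6,-2,-1,-3,0,-12,-11,-4,1]
j=1: 2>1, skip
j=2: -6≤1, i=1, swap(1,2) ⇒ [-10,-6,2,-2,-1,-3,0,-12,-11,-4,1]
j=3: -2≤1, i=2, swap(2,3) ⇒ [-10,-6,-2,2,-1,-3,0,-12,-11,-4,1]
j=4: -1≤1, i=3, swap(3,4) ⇒ [-10,-6,-2,-1,2,-3,0,-12,-11,-4,1]
j=5: -3≤1, i=4, swap(4,5) ⇒ [-10,-6,-2,-1,-3,2,0,-12,-11,-4,1]
j=6: 0≤1, i=5, swap(5,6) ⇒ [-10,-6,-2,-1,-3,0,2,-12,-11,-4,1]
j=7: -12≤1, i=6, swap(6,7) ⇒ [-10,-6,-2,-1,-3,0,-12,2,-11,-4,1]
j=8: -11≤1, i=7, swap(7,8) ⇒ [-10,-6,-2,-1,-3,0,-12,-11,2,-4,1]
j=9: -4≤1, i=8, swap(8,9) ⇒ [-10,-6,-2,-1,-3,0,-12,-11,-4,2,1]
swap(9,10) ⇒ [-10,-6,-2,-1,-3,0,-12,-11,-4,1,2]; return 9

9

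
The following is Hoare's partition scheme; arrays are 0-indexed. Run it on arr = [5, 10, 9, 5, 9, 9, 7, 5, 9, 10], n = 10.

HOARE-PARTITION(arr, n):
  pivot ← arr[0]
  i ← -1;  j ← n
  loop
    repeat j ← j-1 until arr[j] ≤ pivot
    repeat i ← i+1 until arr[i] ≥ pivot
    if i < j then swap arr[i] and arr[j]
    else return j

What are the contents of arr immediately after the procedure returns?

pivot = arr[0] = 5; i = -1, j = 10
j→7 (arr[7]=5≤5), i→0 (arr[0]=5≥5); i<j, swap → [5, 10, 9, 5, 9, 9, 7, 5, 9, 10]
j→3 (arr[3]=5≤5), i→1 (arr[1]=10≥5); i<j, swap → [5, 5, 9, 10, 9, 9, 7, 5, 9, 10]
j→1, i→2; i≥j, return j=1. arr = [5, 5, 9, 10, 9, 9, 7, 5, 9, 10]

[5, 5, 9, 10, 9, 9, 7, 5, 9, 10]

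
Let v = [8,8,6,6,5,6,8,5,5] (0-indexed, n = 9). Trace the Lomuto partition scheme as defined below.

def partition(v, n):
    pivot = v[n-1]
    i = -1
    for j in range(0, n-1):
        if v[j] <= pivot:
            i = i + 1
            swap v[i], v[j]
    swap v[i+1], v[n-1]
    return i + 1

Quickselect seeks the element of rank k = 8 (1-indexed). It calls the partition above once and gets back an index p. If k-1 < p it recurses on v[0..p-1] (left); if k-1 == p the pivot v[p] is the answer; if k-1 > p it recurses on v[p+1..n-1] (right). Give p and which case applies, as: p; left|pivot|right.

2; right

pivot=5, i=-1
j=0: 8>5, skip
j=1: 8>5, skip
j=2: 6>5, skip
j=3: 6>5, skip
j=4: 5≤5, i=0, swap(0,4) ⇒ [5,8,6,6,8,6,8,5,5]
j=5: 6>5, skip
j=6: 8>5, skip
j=7: 5≤5, i=1, swap(1,7) ⇒ [5,5,6,6,8,6,8,8,5]
swap(2,8) ⇒ [5,5,5,6,8,6,8,8,6]; return 2
p = 2; k-1 = 7 > 2 ⇒ right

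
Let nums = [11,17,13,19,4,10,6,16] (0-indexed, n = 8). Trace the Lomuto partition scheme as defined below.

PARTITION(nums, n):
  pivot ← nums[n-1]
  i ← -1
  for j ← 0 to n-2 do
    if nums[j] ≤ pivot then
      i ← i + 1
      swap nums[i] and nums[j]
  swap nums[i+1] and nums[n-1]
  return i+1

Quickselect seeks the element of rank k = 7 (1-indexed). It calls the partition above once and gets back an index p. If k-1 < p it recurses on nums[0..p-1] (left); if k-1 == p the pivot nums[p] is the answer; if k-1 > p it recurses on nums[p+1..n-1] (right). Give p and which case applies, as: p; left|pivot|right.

5; right

pivot=16, i=-1
j=0: 11≤16, i=0, swap(0,0) ⇒ [11,17,13,19,4,10,6,16]
j=1: 17>16, skip
j=2: 13≤16, i=1, swap(1,2) ⇒ [11,13,17,19,4,10,6,16]
j=3: 19>16, skip
j=4: 4≤16, i=2, swap(2,4) ⇒ [11,13,4,19,17,10,6,16]
j=5: 10≤16, i=3, swap(3,5) ⇒ [11,13,4,10,17,19,6,16]
j=6: 6≤16, i=4, swap(4,6) ⇒ [11,13,4,10,6,19,17,16]
swap(5,7) ⇒ [11,13,4,10,6,16,17,19]; return 5
p = 5; k-1 = 6 > 5 ⇒ right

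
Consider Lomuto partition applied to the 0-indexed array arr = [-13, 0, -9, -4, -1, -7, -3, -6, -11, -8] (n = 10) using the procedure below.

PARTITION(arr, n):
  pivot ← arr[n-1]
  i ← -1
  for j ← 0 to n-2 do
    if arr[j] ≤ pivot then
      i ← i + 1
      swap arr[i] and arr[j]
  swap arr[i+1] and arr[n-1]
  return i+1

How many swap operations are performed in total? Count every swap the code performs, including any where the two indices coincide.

pivot = arr[9] = -8; i = -1
j=0: arr[0]=-13 ≤ -8 → i=0, swap arr[0],arr[0] (no change) → [-13, 0, -9, -4, -1, -7, -3, -6, -11, -8]
j=1: arr[1]=0 > -8 → no swap
j=2: arr[2]=-9 ≤ -8 → i=1, swap arr[1],arr[2] → [-13, -9, 0, -4, -1, -7, -3, -6, -11, -8]
j=3: arr[3]=-4 > -8 → no swap
j=4: arr[4]=-1 > -8 → no swap
j=5: arr[5]=-7 > -8 → no swap
j=6: arr[6]=-3 > -8 → no swap
j=7: arr[7]=-6 > -8 → no swap
j=8: arr[8]=-11 ≤ -8 → i=2, swap arr[2],arr[8] → [-13, -9, -11, -4, -1, -7, -3, -6, 0, -8]
final swap arr[3],arr[9] → [-13, -9, -11, -8, -1, -7, -3, -6, 0, -4]; return 3

4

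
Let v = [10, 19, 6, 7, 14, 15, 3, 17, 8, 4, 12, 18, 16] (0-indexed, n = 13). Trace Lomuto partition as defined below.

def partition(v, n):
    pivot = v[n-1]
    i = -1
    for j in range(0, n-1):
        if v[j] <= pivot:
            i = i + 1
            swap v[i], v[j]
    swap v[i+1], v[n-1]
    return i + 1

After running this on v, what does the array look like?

pivot=16, i=-1
j=0: 10≤16, i=0, swap(0,0) ⇒ [10, 19, 6, 7, 14, 15, 3, 17, 8, 4, 12, 18, 16]
j=1: 19>16, skip
j=2: 6≤16, i=1, swap(1,2) ⇒ [10, 6, 19, 7, 14, 15, 3, 17, 8, 4, 12, 18, 16]
j=3: 7≤16, i=2, swap(2,3) ⇒ [10, 6, 7, 19, 14, 15, 3, 17, 8, 4, 12, 18, 16]
j=4: 14≤16, i=3, swap(3,4) ⇒ [10, 6, 7, 14, 19, 15, 3, 17, 8, 4, 12, 18, 16]
j=5: 15≤16, i=4, swap(4,5) ⇒ [10, 6, 7, 14, 15, 19, 3, 17, 8, 4, 12, 18, 16]
j=6: 3≤16, i=5, swap(5,6) ⇒ [10, 6, 7, 14, 15, 3, 19, 17, 8, 4, 12, 18, 16]
j=7: 17>16, skip
j=8: 8≤16, i=6, swap(6,8) ⇒ [10, 6, 7, 14, 15, 3, 8, 17, 19, 4, 12, 18, 16]
j=9: 4≤16, i=7, swap(7,9) ⇒ [10, 6, 7, 14, 15, 3, 8, 4, 19, 17, 12, 18, 16]
j=10: 12≤16, i=8, swap(8,10) ⇒ [10, 6, 7, 14, 15, 3, 8, 4, 12, 17, 19, 18, 16]
j=11: 18>16, skip
swap(9,12) ⇒ [10, 6, 7, 14, 15, 3, 8, 4, 12, 16, 19, 18, 17]; return 9

[10, 6, 7, 14, 15, 3, 8, 4, 12, 16, 19, 18, 17]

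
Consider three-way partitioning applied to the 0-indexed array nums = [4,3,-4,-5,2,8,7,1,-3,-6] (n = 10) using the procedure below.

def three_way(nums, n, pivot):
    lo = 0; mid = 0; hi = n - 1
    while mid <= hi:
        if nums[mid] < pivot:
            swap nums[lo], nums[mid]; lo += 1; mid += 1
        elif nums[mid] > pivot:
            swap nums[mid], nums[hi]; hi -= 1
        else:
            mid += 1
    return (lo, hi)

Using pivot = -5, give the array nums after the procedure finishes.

[-6,-5,-4,2,8,7,1,-3,3,4]

pivot = -5; lo=0, mid=0, hi=9
nums[mid]=4>-5: swap nums[0],nums[9]; hi=8 → [-6,3,-4,-5,2,8,7,1,-3,4]
nums[mid]=-6<-5: swap nums[0],nums[0]; lo=1,mid=1 → [-6,3,-4,-5,2,8,7,1,-3,4]
nums[mid]=3>-5: swap nums[1],nums[8]; hi=7 → [-6,-3,-4,-5,2,8,7,1,3,4]
nums[mid]=-3>-5: swap nums[1],nums[7]; hi=6 → [-6,1,-4,-5,2,8,7,-3,3,4]
nums[mid]=1>-5: swap nums[1],nums[6]; hi=5 → [-6,7,-4,-5,2,8,1,-3,3,4]
nums[mid]=7>-5: swap nums[1],nums[5]; hi=4 → [-6,8,-4,-5,2,7,1,-3,3,4]
nums[mid]=8>-5: swap nums[1],nums[4]; hi=3 → [-6,2,-4,-5,8,7,1,-3,3,4]
nums[mid]=2>-5: swap nums[1],nums[3]; hi=2 → [-6,-5,-4,2,8,7,1,-3,3,4]
nums[mid]=-5=-5: mid=2
nums[mid]=-4>-5: swap nums[2],nums[2]; hi=1 → [-6,-5,-4,2,8,7,1,-3,3,4]
end: lo=1, hi=1; nums = [-6,-5,-4,2,8,7,1,-3,3,4]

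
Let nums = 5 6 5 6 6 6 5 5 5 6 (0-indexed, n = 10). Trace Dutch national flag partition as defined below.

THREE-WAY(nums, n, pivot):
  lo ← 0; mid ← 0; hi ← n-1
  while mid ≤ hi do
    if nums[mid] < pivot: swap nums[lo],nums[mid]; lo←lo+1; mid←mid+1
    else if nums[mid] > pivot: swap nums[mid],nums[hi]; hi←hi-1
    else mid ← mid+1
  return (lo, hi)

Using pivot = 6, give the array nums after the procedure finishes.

lo=0 mid=0 hi=9
5<6: swap(0,0), lo=1 mid=1 ⇒ 5 6 5 6 6 6 5 5 5 6
6=6: mid=2
5<6: swap(1,2), lo=2 mid=3 ⇒ 5 5 6 6 6 6 5 5 5 6
6=6: mid=4
6=6: mid=5
6=6: mid=6
5<6: swap(2,6), lo=3 mid=7 ⇒ 5 5 5 6 6 6 6 5 5 6
5<6: swap(3,7), lo=4 mid=8 ⇒ 5 5 5 5 6 6 6 6 5 6
5<6: swap(4,8), lo=5 mid=9 ⇒ 5 5 5 5 5 6 6 6 6 6
6=6: mid=10
done. lo=5 hi=9; nums=5 5 5 5 5 6 6 6 6 6

5 5 5 5 5 6 6 6 6 6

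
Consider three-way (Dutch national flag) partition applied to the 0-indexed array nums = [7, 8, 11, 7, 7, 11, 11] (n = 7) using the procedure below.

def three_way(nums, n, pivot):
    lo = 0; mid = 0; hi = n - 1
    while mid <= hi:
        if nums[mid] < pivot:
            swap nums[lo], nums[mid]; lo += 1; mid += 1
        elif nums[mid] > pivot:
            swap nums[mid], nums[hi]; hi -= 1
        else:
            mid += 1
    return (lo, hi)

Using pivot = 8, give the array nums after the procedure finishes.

[7, 7, 7, 8, 11, 11, 11]

lo=0 mid=0 hi=6
7<8: swap(0,0), lo=1 mid=1 ⇒ [7, 8, 11, 7, 7, 11, 11]
8=8: mid=2
11>8: swap(2,6), hi=5 ⇒ [7, 8, 11, 7, 7, 11, 11]
11>8: swap(2,5), hi=4 ⇒ [7, 8, 11, 7, 7, 11, 11]
11>8: swap(2,4), hi=3 ⇒ [7, 8, 7, 7, 11, 11, 11]
7<8: swap(1,2), lo=2 mid=3 ⇒ [7, 7, 8, 7, 11, 11, 11]
7<8: swap(2,3), lo=3 mid=4 ⇒ [7, 7, 7, 8, 11, 11, 11]
done. lo=3 hi=3; nums=[7, 7, 7, 8, 11, 11, 11]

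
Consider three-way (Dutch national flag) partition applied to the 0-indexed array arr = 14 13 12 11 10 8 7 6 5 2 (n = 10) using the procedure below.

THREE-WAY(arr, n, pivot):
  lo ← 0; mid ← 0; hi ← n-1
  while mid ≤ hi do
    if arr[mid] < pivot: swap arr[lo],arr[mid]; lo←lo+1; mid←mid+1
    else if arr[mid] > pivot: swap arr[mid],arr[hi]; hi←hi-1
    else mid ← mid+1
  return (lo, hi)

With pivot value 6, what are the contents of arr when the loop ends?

2 5 6 10 8 7 11 12 13 14

lo=0 mid=0 hi=9
14>6: swap(0,9), hi=8 ⇒ 2 13 12 11 10 8 7 6 5 14
2<6: swap(0,0), lo=1 mid=1 ⇒ 2 13 12 11 10 8 7 6 5 14
13>6: swap(1,8), hi=7 ⇒ 2 5 12 11 10 8 7 6 13 14
5<6: swap(1,1), lo=2 mid=2 ⇒ 2 5 12 11 10 8 7 6 13 14
12>6: swap(2,7), hi=6 ⇒ 2 5 6 11 10 8 7 12 13 14
6=6: mid=3
11>6: swap(3,6), hi=5 ⇒ 2 5 6 7 10 8 11 12 13 14
7>6: swap(3,5), hi=4 ⇒ 2 5 6 8 10 7 11 12 13 14
8>6: swap(3,4), hi=3 ⇒ 2 5 6 10 8 7 11 12 13 14
10>6: swap(3,3), hi=2 ⇒ 2 5 6 10 8 7 11 12 13 14
done. lo=2 hi=2; arr=2 5 6 10 8 7 11 12 13 14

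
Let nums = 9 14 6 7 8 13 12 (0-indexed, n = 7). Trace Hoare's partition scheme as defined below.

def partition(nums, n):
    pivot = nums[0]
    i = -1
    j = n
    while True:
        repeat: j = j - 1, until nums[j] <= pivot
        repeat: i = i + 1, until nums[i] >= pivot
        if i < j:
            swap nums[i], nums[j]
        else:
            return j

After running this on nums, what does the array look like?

pivot=9
j stops at 4 (8), i stops at 0 (9); swap ⇒ 8 14 6 7 9 13 12
j stops at 3 (7), i stops at 1 (14); swap ⇒ 8 7 6 14 9 13 12
j stops at 2, i stops at 3; i≥j ⇒ return 2. nums=8 7 6 14 9 13 12

8 7 6 14 9 13 12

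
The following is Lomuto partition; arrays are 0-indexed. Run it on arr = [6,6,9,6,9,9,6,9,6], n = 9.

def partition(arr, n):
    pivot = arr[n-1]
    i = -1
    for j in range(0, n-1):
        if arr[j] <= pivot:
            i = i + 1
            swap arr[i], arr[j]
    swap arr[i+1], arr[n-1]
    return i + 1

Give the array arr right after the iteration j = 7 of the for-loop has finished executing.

pivot = arr[8] = 6; i = -1
j=0: arr[0]=6 ≤ 6 → i=0, swap arr[0],arr[0] (no change) → [6,6,9,6,9,9,6,9,6]
j=1: arr[1]=6 ≤ 6 → i=1, swap arr[1],arr[1] (no change) → [6,6,9,6,9,9,6,9,6]
j=2: arr[2]=9 > 6 → no swap
j=3: arr[3]=6 ≤ 6 → i=2, swap arr[2],arr[3] → [6,6,6,9,9,9,6,9,6]
j=4: arr[4]=9 > 6 → no swap
j=5: arr[5]=9 > 6 → no swap
j=6: arr[6]=6 ≤ 6 → i=3, swap arr[3],arr[6] → [6,6,6,6,9,9,9,9,6]
j=7: arr[7]=9 > 6 → no swap
(after j=7) arr = [6,6,6,6,9,9,9,9,6]

[6,6,6,6,9,9,9,9,6]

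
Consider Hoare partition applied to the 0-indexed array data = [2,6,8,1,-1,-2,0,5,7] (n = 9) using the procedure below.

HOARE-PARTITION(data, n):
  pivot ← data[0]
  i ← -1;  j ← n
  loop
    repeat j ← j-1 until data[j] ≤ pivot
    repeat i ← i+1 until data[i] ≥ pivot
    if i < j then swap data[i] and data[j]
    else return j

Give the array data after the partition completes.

[0,-2,-1,1,8,6,2,5,7]

pivot = data[0] = 2; i = -1, j = 9
j→6 (data[6]=0≤2), i→0 (data[0]=2≥2); i<j, swap → [0,6,8,1,-1,-2,2,5,7]
j→5 (data[5]=-2≤2), i→1 (data[1]=6≥2); i<j, swap → [0,-2,8,1,-1,6,2,5,7]
j→4 (data[4]=-1≤2), i→2 (data[2]=8≥2); i<j, swap → [0,-2,-1,1,8,6,2,5,7]
j→3, i→4; i≥j, return j=3. data = [0,-2,-1,1,8,6,2,5,7]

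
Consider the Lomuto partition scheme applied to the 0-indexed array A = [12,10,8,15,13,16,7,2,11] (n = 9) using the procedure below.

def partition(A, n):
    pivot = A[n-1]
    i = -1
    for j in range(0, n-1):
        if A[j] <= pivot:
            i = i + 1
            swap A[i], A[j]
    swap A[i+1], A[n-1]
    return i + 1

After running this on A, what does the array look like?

[10,8,7,2,11,16,12,15,13]

pivot=11, i=-1
j=0: 12>11, skip
j=1: 10≤11, i=0, swap(0,1) ⇒ [10,12,8,15,13,16,7,2,11]
j=2: 8≤11, i=1, swap(1,2) ⇒ [10,8,12,15,13,16,7,2,11]
j=3: 15>11, skip
j=4: 13>11, skip
j=5: 16>11, skip
j=6: 7≤11, i=2, swap(2,6) ⇒ [10,8,7,15,13,16,12,2,11]
j=7: 2≤11, i=3, swap(3,7) ⇒ [10,8,7,2,13,16,12,15,11]
swap(4,8) ⇒ [10,8,7,2,11,16,12,15,13]; return 4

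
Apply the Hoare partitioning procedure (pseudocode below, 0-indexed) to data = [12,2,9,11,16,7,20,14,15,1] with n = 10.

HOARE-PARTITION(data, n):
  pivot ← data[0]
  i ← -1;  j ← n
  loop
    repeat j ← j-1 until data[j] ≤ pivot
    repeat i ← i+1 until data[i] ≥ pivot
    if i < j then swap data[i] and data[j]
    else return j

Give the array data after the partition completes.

[1,2,9,11,7,16,20,14,15,12]

pivot = data[0] = 12; i = -1, j = 10
j→9 (data[9]=1≤12), i→0 (data[0]=12≥12); i<j, swap → [1,2,9,11,16,7,20,14,15,12]
j→5 (data[5]=7≤12), i→4 (data[4]=16≥12); i<j, swap → [1,2,9,11,7,16,20,14,15,12]
j→4, i→5; i≥j, return j=4. data = [1,2,9,11,7,16,20,14,15,12]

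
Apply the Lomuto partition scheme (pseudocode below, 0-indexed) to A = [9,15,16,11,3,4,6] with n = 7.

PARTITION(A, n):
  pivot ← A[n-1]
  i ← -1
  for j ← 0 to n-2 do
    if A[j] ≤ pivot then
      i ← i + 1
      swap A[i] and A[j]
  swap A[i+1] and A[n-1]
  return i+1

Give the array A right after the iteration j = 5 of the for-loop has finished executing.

pivot = A[6] = 6; i = -1
j=0: A[0]=9 > 6 → no swap
j=1: A[1]=15 > 6 → no swap
j=2: A[2]=16 > 6 → no swap
j=3: A[3]=11 > 6 → no swap
j=4: A[4]=3 ≤ 6 → i=0, swap A[0],A[4] → [3,15,16,11,9,4,6]
j=5: A[5]=4 ≤ 6 → i=1, swap A[1],A[5] → [3,4,16,11,9,15,6]
(after j=5) A = [3,4,16,11,9,15,6]

[3,4,16,11,9,15,6]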